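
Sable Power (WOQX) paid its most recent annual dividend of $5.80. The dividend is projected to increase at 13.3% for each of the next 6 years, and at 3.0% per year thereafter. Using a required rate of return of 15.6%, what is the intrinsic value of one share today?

$74.48

Two-stage DDM. Project D₁…D_6 at 0.133, terminal growth 0.03, discount at r = 0.156.
D_1 = 6.5714
D_2 = 7.4454
D_3 = 8.4356
D_4 = 9.5576
D_5 = 10.8287
D_6 = 12.2690
Terminal value at t=6: TV = D_7/(r−g) = 12.6370/(0.156−0.03) = 100.2938
P₀ = 6.5714/(1+0.156)^1 + 7.4454/(1+0.156)^2 + 8.4356/(1+0.156)^3 + 9.5576/(1+0.156)^4 + 10.8287/(1+0.156)^5 + 12.2690/(1+0.156)^6 + 100.2938/(1+0.156)^6 = 74.4823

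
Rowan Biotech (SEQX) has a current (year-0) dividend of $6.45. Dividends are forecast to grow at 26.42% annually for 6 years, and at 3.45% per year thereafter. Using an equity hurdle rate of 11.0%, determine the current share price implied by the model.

Two-stage DDM. Project D₁…D_6 at 0.2642, terminal growth 0.0345, discount at r = 0.11.
D_1 = 8.1541
D_2 = 10.3084
D_3 = 13.0319
D_4 = 16.4749
D_5 = 20.8276
D_6 = 26.3302
Terminal value at t=6: TV = D_7/(r−g) = 27.2386/(0.11−0.0345) = 360.7763
P₀ = 8.1541/(1+0.11)^1 + 10.3084/(1+0.11)^2 + 13.0319/(1+0.11)^3 + 16.4749/(1+0.11)^4 + 20.8276/(1+0.11)^5 + 26.3302/(1+0.11)^6 + 360.7763/(1+0.11)^6 = 255.4170

$255.42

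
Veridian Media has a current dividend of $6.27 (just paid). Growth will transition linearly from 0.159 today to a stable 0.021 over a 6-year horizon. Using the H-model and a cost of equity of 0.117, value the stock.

$93.72

H-model: P₀ = D₀[(1+g_L) + H(g_S−g_L)]/(r−g_L), with H = 6/2 = 3.
P₀ = 6.27 × [(1+0.021) + 3×(0.159−0.021)] / (0.117−0.021)
   = 6.27 × 1.4350 / 0.096 = 93.7234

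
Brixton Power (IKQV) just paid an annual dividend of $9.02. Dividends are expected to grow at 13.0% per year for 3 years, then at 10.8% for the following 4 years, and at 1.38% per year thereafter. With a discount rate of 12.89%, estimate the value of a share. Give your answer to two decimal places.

$135.60

Three-stage DDM. Project D₁…D_7; terminal Gordon value at t=7 with g = 0.0138; discount at r = 0.1289.
D_1 = 10.1926
D_2 = 11.5176
D_3 = 13.0149
D_4 = 14.4205
D_5 = 15.9780
D_6 = 17.7036
D_7 = 19.6156
TV_7 = 19.8863/(0.1289−0.0138) = 172.7738
P₀ = Σ Dₜ/(1+r)ᵗ + TV_7/(1+r)^7 = 135.5960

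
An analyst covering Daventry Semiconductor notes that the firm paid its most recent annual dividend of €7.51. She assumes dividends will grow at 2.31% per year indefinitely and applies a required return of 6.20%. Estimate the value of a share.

€197.52

Gordon growth model: P₀ = D₁/(r − g). D₁ = 7.51 × (1 + 0.0231) = 7.6835.
P₀ = 7.6835 / (0.062 − 0.0231) = 7.6835 / 0.0389 = 197.5188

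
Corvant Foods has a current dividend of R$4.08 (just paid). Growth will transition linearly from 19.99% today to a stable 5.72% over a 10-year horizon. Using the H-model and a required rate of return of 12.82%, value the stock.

H-model: P₀ = D₀[(1+g_L) + H(g_S−g_L)]/(r−g_L), with H = 10/2 = 5.
P₀ = 4.08 × [(1+0.0572) + 5×(0.1999−0.0572)] / (0.1282−0.0572)
   = 4.08 × 1.7707 / 0.071 = 101.7529

R$101.75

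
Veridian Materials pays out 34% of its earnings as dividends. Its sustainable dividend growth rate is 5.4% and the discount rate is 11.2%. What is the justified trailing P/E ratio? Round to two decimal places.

Justified trailing P/E = b(1+g)/(r−g) = 0.34×(1+0.054)/(0.112−0.054) = 6.1786

6.18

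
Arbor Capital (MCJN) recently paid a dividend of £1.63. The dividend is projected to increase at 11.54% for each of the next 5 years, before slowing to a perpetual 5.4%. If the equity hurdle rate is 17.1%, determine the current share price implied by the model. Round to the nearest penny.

£18.57

Two-stage DDM. Project D₁…D_5 at 0.1154, terminal growth 0.054, discount at r = 0.171.
D_1 = 1.8181
D_2 = 2.0279
D_3 = 2.2619
D_4 = 2.5230
D_5 = 2.8141
Terminal value at t=5: TV = D_6/(r−g) = 2.9661/(0.171−0.054) = 25.3510
P₀ = 1.8181/(1+0.171)^1 + 2.0279/(1+0.171)^2 + 2.2619/(1+0.171)^3 + 2.5230/(1+0.171)^4 + 2.8141/(1+0.171)^5 + 25.3510/(1+0.171)^5 = 18.5736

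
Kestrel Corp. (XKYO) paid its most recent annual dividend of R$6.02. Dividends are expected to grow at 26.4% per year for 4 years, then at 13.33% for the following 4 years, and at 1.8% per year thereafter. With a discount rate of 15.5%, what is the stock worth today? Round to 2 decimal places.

R$122.75

Three-stage DDM. Project D₁…D_8; terminal Gordon value at t=8 with g = 0.018; discount at r = 0.155.
D_1 = 7.6093
D_2 = 9.6181
D_3 = 12.1573
D_4 = 15.3668
D_5 = 17.4152
D_6 = 19.7367
D_7 = 22.3676
D_8 = 25.3492
TV_8 = 25.8055/(0.155−0.018) = 188.3612
P₀ = Σ Dₜ/(1+r)ᵗ + TV_8/(1+r)^8 = 122.7458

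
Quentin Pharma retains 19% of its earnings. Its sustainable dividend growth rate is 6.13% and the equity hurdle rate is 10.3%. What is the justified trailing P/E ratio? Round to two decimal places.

Payout ratio b = 1 − 0.19 = 0.81.
Justified trailing P/E = b(1+g)/(r−g) = 0.81×(1+0.0613)/(0.103−0.0613) = 20.6152

20.62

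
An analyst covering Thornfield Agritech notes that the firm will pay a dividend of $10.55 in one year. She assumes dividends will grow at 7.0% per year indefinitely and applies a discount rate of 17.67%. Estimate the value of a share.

Gordon growth model: P₀ = D₁/(r − g), with D₁ = 10.55 given directly.
P₀ = 10.5500 / (0.1767 − 0.07) = 10.5500 / 0.1067 = 98.8754

$98.88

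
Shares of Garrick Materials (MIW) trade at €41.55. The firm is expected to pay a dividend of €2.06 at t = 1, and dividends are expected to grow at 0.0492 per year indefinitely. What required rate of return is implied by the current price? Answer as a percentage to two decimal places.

Rearranging the constant-growth DDM: r = D₁/P₀ + g.
r = 2.0600 / 41.55 + 0.0492 = 0.04958 + 0.0492 = 0.09878

9.88%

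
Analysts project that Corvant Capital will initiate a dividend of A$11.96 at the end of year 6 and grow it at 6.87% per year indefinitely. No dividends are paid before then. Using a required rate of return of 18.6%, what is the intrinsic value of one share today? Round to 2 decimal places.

A$43.45

Deferred-dividend DDM. At t=5 the remaining stream is a growing perpetuity with first payment D_6 = 11.96.
V_5 = D_6/(r−g) = 11.96/(0.186−0.0687) = 101.9608
P₀ = V_5/(1+r)^5 = 101.9608/(1+0.186)^5 = 43.4520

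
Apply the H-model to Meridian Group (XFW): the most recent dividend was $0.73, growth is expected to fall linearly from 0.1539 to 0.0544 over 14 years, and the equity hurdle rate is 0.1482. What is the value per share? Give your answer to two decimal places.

$13.63

H-model: P₀ = D₀[(1+g_L) + H(g_S−g_L)]/(r−g_L), with H = 14/2 = 7.
P₀ = 0.73 × [(1+0.0544) + 7×(0.1539−0.0544)] / (0.1482−0.0544)
   = 0.73 × 1.7509 / 0.0938 = 13.6264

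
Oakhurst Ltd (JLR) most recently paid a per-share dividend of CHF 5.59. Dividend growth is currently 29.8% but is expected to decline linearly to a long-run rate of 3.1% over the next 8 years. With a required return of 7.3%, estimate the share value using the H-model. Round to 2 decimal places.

H-model: P₀ = D₀[(1+g_L) + H(g_S−g_L)]/(r−g_L), with H = 8/2 = 4.
P₀ = 5.59 × [(1+0.031) + 4×(0.298−0.031)] / (0.073−0.031)
   = 5.59 × 2.0990 / 0.042 = 279.3669

CHF 279.37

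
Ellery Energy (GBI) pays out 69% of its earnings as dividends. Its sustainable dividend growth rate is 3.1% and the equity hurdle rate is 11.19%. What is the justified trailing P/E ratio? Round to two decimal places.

Justified trailing P/E = b(1+g)/(r−g) = 0.69×(1+0.031)/(0.1119−0.031) = 8.7934

8.79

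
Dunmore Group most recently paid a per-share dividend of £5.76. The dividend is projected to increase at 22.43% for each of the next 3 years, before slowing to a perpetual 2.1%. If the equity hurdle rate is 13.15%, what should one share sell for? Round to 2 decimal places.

Two-stage DDM. Project D₁…D_3 at 0.2243, terminal growth 0.021, discount at r = 0.1315.
D_1 = 7.0520
D_2 = 8.6337
D_3 = 10.5703
Terminal value at t=3: TV = D_4/(r−g) = 10.7922/(0.1315−0.021) = 97.6674
P₀ = 7.0520/(1+0.1315)^1 + 8.6337/(1+0.1315)^2 + 10.5703/(1+0.1315)^3 + 97.6674/(1+0.1315)^3 = 87.6921

£87.69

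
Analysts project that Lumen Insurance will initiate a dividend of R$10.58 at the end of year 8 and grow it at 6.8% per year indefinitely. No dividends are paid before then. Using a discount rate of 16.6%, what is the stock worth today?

Deferred-dividend DDM. At t=7 the remaining stream is a growing perpetuity with first payment D_8 = 10.58.
V_7 = D_8/(r−g) = 10.58/(0.166−0.068) = 107.9592
P₀ = V_7/(1+r)^7 = 107.9592/(1+0.166)^7 = 36.8443

R$36.84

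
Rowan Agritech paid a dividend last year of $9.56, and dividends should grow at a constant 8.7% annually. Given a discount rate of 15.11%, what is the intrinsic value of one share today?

Gordon growth model: P₀ = D₁/(r − g). D₁ = 9.56 × (1 + 0.087) = 10.3917.
P₀ = 10.3917 / (0.1511 − 0.087) = 10.3917 / 0.0641 = 162.1173

$162.12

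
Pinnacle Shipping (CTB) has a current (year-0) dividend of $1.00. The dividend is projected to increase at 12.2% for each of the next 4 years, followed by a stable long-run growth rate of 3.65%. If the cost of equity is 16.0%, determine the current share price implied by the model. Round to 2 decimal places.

Two-stage DDM. Project D₁…D_4 at 0.122, terminal growth 0.0365, discount at r = 0.16.
D_1 = 1.1220
D_2 = 1.2589
D_3 = 1.4125
D_4 = 1.5848
Terminal value at t=4: TV = D_5/(r−g) = 1.6426/(0.16−0.0365) = 13.3007
P₀ = 1.1220/(1+0.16)^1 + 1.2589/(1+0.16)^2 + 1.4125/(1+0.16)^3 + 1.5848/(1+0.16)^4 + 13.3007/(1+0.16)^4 = 11.0288

$11.03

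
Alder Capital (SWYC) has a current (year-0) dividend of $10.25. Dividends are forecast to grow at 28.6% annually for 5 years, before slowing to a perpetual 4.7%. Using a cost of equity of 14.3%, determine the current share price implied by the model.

Two-stage DDM. Project D₁…D_5 at 0.286, terminal growth 0.047, discount at r = 0.143.
D_1 = 13.1815
D_2 = 16.9514
D_3 = 21.7995
D_4 = 28.0342
D_5 = 36.0519
Terminal value at t=5: TV = D_6/(r−g) = 37.7464/(0.143−0.047) = 393.1915
P₀ = 13.1815/(1+0.143)^1 + 16.9514/(1+0.143)^2 + 21.7995/(1+0.143)^3 + 28.0342/(1+0.143)^4 + 36.0519/(1+0.143)^5 + 393.1915/(1+0.143)^5 = 275.5562

$275.56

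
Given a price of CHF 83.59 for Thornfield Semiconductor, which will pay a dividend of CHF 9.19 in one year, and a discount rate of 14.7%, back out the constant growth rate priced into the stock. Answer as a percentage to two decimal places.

From P₀ = D₁/(r − g), the implied growth is g = r − D₁/P₀.
g = 0.147 − 9.19/83.59 = 0.147 − 0.10994 = 0.03706

3.71%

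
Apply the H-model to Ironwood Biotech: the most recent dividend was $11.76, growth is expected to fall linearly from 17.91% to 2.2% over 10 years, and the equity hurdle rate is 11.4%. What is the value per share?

H-model: P₀ = D₀[(1+g_L) + H(g_S−g_L)]/(r−g_L), with H = 10/2 = 5.
P₀ = 11.76 × [(1+0.022) + 5×(0.1791−0.022)] / (0.114−0.022)
   = 11.76 × 1.8075 / 0.092 = 231.0457

$231.05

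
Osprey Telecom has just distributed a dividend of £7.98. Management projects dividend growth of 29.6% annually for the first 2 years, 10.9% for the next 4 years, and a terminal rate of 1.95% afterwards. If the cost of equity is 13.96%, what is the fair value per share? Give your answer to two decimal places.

Three-stage DDM. Project D₁…D_6; terminal Gordon value at t=6 with g = 0.0195; discount at r = 0.1396.
D_1 = 10.3421
D_2 = 13.4033
D_3 = 14.8643
D_4 = 16.4845
D_5 = 18.2813
D_6 = 20.2740
TV_6 = 20.6693/(0.1396−0.0195) = 172.1010
P₀ = Σ Dₜ/(1+r)ᵗ + TV_6/(1+r)^6 = 136.5529

£136.55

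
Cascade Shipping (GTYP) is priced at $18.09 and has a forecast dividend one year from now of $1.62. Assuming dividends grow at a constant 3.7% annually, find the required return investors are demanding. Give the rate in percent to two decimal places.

Rearranging the constant-growth DDM: r = D₁/P₀ + g.
r = 1.6200 / 18.09 + 0.037 = 0.08955 + 0.037 = 0.12655

12.66%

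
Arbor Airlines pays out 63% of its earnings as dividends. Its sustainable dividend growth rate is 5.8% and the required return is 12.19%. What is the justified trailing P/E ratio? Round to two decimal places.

Justified trailing P/E = b(1+g)/(r−g) = 0.63×(1+0.058)/(0.1219−0.058) = 10.4310

10.43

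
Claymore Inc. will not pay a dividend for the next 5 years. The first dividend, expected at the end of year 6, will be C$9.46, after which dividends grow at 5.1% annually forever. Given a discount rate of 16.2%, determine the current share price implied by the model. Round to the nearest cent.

Deferred-dividend DDM. At t=5 the remaining stream is a growing perpetuity with first payment D_6 = 9.46.
V_5 = D_6/(r−g) = 9.46/(0.162−0.051) = 85.2252
P₀ = V_5/(1+r)^5 = 85.2252/(1+0.162)^5 = 40.2288

C$40.23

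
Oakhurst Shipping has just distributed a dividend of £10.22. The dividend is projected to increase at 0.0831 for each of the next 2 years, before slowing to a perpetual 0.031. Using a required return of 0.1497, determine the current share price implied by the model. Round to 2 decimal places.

£97.48

Two-stage DDM. Project D₁…D_2 at 0.0831, terminal growth 0.031, discount at r = 0.1497.
D_1 = 11.0693
D_2 = 11.9891
Terminal value at t=2: TV = D_3/(r−g) = 12.3608/(0.1497−0.031) = 104.1348
P₀ = 11.0693/(1+0.1497)^1 + 11.9891/(1+0.1497)^2 + 104.1348/(1+0.1497)^2 = 97.4802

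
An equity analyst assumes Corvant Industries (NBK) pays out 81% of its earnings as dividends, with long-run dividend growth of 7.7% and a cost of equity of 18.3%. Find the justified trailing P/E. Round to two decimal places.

Justified trailing P/E = b(1+g)/(r−g) = 0.81×(1+0.077)/(0.183−0.077) = 8.2299

8.23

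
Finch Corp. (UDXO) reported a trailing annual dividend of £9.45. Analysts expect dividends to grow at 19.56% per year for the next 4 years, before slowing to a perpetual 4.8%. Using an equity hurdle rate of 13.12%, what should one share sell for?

Two-stage DDM. Project D₁…D_4 at 0.1956, terminal growth 0.048, discount at r = 0.1312.
D_1 = 11.2984
D_2 = 13.5084
D_3 = 16.1506
D_4 = 19.3097
Terminal value at t=4: TV = D_5/(r−g) = 20.2366/(0.1312−0.048) = 243.2279
P₀ = 11.2984/(1+0.1312)^1 + 13.5084/(1+0.1312)^2 + 16.1506/(1+0.1312)^3 + 19.3097/(1+0.1312)^4 + 243.2279/(1+0.1312)^4 = 192.0393

£192.04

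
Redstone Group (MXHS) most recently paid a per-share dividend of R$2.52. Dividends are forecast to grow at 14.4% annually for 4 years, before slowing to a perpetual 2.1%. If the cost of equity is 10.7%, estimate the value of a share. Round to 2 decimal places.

R$45.07

Two-stage DDM. Project D₁…D_4 at 0.144, terminal growth 0.021, discount at r = 0.107.
D_1 = 2.8829
D_2 = 3.2980
D_3 = 3.7729
D_4 = 4.3162
Terminal value at t=4: TV = D_5/(r−g) = 4.4069/(0.107−0.021) = 51.2427
P₀ = 2.8829/(1+0.107)^1 + 3.2980/(1+0.107)^2 + 3.7729/(1+0.107)^3 + 4.3162/(1+0.107)^4 + 51.2427/(1+0.107)^4 = 45.0734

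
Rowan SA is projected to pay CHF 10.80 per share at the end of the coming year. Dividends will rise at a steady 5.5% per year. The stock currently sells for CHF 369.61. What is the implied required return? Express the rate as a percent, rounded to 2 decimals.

Rearranging the constant-growth DDM: r = D₁/P₀ + g.
r = 10.8000 / 369.61 + 0.055 = 0.02922 + 0.055 = 0.08422

8.42%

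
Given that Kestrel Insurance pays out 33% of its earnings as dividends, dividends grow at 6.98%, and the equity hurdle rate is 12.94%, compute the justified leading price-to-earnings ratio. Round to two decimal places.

5.54

Justified leading P/E = b/(r−g) = 0.33/(0.1294−0.0698) = 5.5369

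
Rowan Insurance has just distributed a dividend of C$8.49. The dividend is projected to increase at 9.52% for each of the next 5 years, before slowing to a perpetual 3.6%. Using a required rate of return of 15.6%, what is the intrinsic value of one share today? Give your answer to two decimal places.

Two-stage DDM. Project D₁…D_5 at 0.0952, terminal growth 0.036, discount at r = 0.156.
D_1 = 9.2982
D_2 = 10.1834
D_3 = 11.1529
D_4 = 12.2147
D_5 = 13.3775
Terminal value at t=5: TV = D_6/(r−g) = 13.8591/(0.156−0.036) = 115.4924
P₀ = 9.2982/(1+0.156)^1 + 10.1834/(1+0.156)^2 + 11.1529/(1+0.156)^3 + 12.2147/(1+0.156)^4 + 13.3775/(1+0.156)^5 + 115.4924/(1+0.156)^5 = 92.1490

C$92.15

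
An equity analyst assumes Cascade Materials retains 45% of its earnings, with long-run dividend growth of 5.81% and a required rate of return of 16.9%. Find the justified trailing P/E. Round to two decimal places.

Payout ratio b = 1 − 0.45 = 0.55.
Justified trailing P/E = b(1+g)/(r−g) = 0.55×(1+0.0581)/(0.169−0.0581) = 5.2476

5.25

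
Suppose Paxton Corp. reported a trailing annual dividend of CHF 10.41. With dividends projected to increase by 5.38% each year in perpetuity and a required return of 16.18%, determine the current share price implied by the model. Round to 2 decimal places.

CHF 101.57

Gordon growth model: P₀ = D₁/(r − g). D₁ = 10.41 × (1 + 0.0538) = 10.9701.
P₀ = 10.9701 / (0.1618 − 0.0538) = 10.9701 / 0.108 = 101.5746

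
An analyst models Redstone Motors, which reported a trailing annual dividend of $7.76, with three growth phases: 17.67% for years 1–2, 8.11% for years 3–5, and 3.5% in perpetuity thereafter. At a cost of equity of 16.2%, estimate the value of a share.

$88.74

Three-stage DDM. Project D₁…D_5; terminal Gordon value at t=5 with g = 0.035; discount at r = 0.162.
D_1 = 9.1312
D_2 = 10.7447
D_3 = 11.6161
D_4 = 12.5581
D_5 = 13.5766
TV_5 = 14.0518/(0.162−0.035) = 110.6439
P₀ = Σ Dₜ/(1+r)ᵗ + TV_5/(1+r)^5 = 88.7432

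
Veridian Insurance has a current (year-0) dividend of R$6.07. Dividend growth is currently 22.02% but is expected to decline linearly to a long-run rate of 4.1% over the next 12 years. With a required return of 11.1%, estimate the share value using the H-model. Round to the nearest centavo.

R$183.50

H-model: P₀ = D₀[(1+g_L) + H(g_S−g_L)]/(r−g_L), with H = 12/2 = 6.
P₀ = 6.07 × [(1+0.041) + 6×(0.2202−0.041)] / (0.111−0.041)
   = 6.07 × 2.1162 / 0.07 = 183.5048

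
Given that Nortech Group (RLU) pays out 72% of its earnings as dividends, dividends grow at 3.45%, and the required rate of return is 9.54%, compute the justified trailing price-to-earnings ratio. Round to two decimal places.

12.23

Justified trailing P/E = b(1+g)/(r−g) = 0.72×(1+0.0345)/(0.0954−0.0345) = 12.2305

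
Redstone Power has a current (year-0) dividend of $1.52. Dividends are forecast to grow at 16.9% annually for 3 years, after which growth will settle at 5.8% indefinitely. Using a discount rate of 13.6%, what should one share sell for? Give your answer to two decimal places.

$27.30

Two-stage DDM. Project D₁…D_3 at 0.169, terminal growth 0.058, discount at r = 0.136.
D_1 = 1.7769
D_2 = 2.0772
D_3 = 2.4282
Terminal value at t=3: TV = D_4/(r−g) = 2.5691/(0.136−0.058) = 32.9366
P₀ = 1.7769/(1+0.136)^1 + 2.0772/(1+0.136)^2 + 2.4282/(1+0.136)^3 + 32.9366/(1+0.136)^3 = 27.2970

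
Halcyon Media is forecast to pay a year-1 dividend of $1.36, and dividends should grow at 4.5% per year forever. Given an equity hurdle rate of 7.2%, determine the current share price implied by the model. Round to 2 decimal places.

$50.37

Gordon growth model: P₀ = D₁/(r − g), with D₁ = 1.36 given directly.
P₀ = 1.3600 / (0.072 − 0.045) = 1.3600 / 0.027 = 50.3704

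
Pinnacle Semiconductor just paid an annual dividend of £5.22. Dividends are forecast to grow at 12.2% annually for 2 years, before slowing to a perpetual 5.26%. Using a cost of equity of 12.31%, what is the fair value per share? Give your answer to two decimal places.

£88.21

Two-stage DDM. Project D₁…D_2 at 0.122, terminal growth 0.0526, discount at r = 0.1231.
D_1 = 5.8568
D_2 = 6.5714
Terminal value at t=2: TV = D_3/(r−g) = 6.9170/(0.1231−0.0526) = 98.1139
P₀ = 5.8568/(1+0.1231)^1 + 6.5714/(1+0.1231)^2 + 98.1139/(1+0.1231)^2 = 88.2093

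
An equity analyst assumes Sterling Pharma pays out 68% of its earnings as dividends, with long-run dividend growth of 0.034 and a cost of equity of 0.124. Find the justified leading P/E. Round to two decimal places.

Justified leading P/E = b/(r−g) = 0.68/(0.124−0.034) = 7.5556

7.56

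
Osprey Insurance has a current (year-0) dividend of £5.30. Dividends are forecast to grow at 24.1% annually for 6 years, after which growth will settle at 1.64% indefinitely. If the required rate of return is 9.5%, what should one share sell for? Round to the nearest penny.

£195.65

Two-stage DDM. Project D₁…D_6 at 0.241, terminal growth 0.0164, discount at r = 0.095.
D_1 = 6.5773
D_2 = 8.1624
D_3 = 10.1296
D_4 = 12.5708
D_5 = 15.6004
D_6 = 19.3601
Terminal value at t=6: TV = D_7/(r−g) = 19.6776/(0.095−0.0164) = 250.3506
P₀ = 6.5773/(1+0.095)^1 + 8.1624/(1+0.095)^2 + 10.1296/(1+0.095)^3 + 12.5708/(1+0.095)^4 + 15.6004/(1+0.095)^5 + 19.3601/(1+0.095)^6 + 250.3506/(1+0.095)^6 = 195.6468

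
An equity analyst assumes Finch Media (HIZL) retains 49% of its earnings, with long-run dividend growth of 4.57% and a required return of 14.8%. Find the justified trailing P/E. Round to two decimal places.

5.21

Payout ratio b = 1 − 0.49 = 0.51.
Justified trailing P/E = b(1+g)/(r−g) = 0.51×(1+0.0457)/(0.148−0.0457) = 5.2132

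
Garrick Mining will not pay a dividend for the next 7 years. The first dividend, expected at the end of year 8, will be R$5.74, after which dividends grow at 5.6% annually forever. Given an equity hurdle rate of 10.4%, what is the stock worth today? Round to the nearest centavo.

R$59.83

Deferred-dividend DDM. At t=7 the remaining stream is a growing perpetuity with first payment D_8 = 5.74.
V_7 = D_8/(r−g) = 5.74/(0.104−0.056) = 119.5833
P₀ = V_7/(1+r)^7 = 119.5833/(1+0.104)^7 = 59.8256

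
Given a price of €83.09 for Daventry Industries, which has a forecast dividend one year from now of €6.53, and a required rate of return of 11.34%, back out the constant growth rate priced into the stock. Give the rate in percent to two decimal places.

3.48%

From P₀ = D₁/(r − g), the implied growth is g = r − D₁/P₀.
g = 0.1134 − 6.53/83.09 = 0.1134 − 0.07859 = 0.03481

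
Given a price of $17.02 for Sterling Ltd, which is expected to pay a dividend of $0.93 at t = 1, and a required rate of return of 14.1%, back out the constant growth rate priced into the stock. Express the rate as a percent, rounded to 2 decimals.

8.64%

From P₀ = D₁/(r − g), the implied growth is g = r − D₁/P₀.
g = 0.141 − 0.93/17.02 = 0.141 − 0.05464 = 0.08636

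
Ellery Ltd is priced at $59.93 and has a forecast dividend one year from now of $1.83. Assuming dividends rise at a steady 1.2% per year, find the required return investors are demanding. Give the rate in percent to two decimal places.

4.25%

Rearranging the constant-growth DDM: r = D₁/P₀ + g.
r = 1.8300 / 59.93 + 0.012 = 0.03054 + 0.012 = 0.04254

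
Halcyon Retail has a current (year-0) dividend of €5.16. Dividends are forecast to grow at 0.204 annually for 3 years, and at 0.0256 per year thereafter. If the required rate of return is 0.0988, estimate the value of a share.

€113.75

Two-stage DDM. Project D₁…D_3 at 0.204, terminal growth 0.0256, discount at r = 0.0988.
D_1 = 6.2126
D_2 = 7.4800
D_3 = 9.0059
Terminal value at t=3: TV = D_4/(r−g) = 9.2365/(0.0988−0.0256) = 126.1816
P₀ = 6.2126/(1+0.0988)^1 + 7.4800/(1+0.0988)^2 + 9.0059/(1+0.0988)^3 + 126.1816/(1+0.0988)^3 = 113.7509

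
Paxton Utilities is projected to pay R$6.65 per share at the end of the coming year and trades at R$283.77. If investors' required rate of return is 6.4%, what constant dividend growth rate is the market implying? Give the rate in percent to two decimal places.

4.06%

From P₀ = D₁/(r − g), the implied growth is g = r − D₁/P₀.
g = 0.064 − 6.65/283.77 = 0.064 − 0.02343 = 0.04057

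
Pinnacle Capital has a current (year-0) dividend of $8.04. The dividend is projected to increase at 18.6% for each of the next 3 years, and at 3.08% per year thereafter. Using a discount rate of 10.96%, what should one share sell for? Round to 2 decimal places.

Two-stage DDM. Project D₁…D_3 at 0.186, terminal growth 0.0308, discount at r = 0.1096.
D_1 = 9.5354
D_2 = 11.3090
D_3 = 13.4125
Terminal value at t=3: TV = D_4/(r−g) = 13.8256/(0.1096−0.0308) = 175.4520
P₀ = 9.5354/(1+0.1096)^1 + 11.3090/(1+0.1096)^2 + 13.4125/(1+0.1096)^3 + 175.4520/(1+0.1096)^3 = 156.0244

$156.02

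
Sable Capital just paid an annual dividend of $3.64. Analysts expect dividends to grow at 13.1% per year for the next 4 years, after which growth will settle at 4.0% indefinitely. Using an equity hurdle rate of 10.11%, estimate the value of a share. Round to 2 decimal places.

Two-stage DDM. Project D₁…D_4 at 0.131, terminal growth 0.04, discount at r = 0.1011.
D_1 = 4.1168
D_2 = 4.6561
D_3 = 5.2661
D_4 = 5.9560
Terminal value at t=4: TV = D_5/(r−g) = 6.1942/(0.1011−0.04) = 101.3780
P₀ = 4.1168/(1+0.1011)^1 + 4.6561/(1+0.1011)^2 + 5.2661/(1+0.1011)^3 + 5.9560/(1+0.1011)^4 + 101.3780/(1+0.1011)^4 = 84.5419

$84.54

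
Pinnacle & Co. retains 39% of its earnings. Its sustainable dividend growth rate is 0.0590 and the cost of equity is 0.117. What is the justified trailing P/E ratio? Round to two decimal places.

Payout ratio b = 1 − 0.39 = 0.61.
Justified trailing P/E = b(1+g)/(r−g) = 0.61×(1+0.059)/(0.117−0.059) = 11.1378

11.14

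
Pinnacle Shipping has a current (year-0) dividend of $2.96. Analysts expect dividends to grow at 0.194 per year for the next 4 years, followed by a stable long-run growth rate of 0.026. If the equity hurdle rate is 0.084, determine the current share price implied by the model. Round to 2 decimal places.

$92.24

Two-stage DDM. Project D₁…D_4 at 0.194, terminal growth 0.026, discount at r = 0.084.
D_1 = 3.5342
D_2 = 4.2199
D_3 = 5.0385
D_4 = 6.0160
Terminal value at t=4: TV = D_5/(r−g) = 6.1724/(0.084−0.026) = 106.4213
P₀ = 3.5342/(1+0.084)^1 + 4.2199/(1+0.084)^2 + 5.0385/(1+0.084)^3 + 6.0160/(1+0.084)^4 + 106.4213/(1+0.084)^4 = 92.2389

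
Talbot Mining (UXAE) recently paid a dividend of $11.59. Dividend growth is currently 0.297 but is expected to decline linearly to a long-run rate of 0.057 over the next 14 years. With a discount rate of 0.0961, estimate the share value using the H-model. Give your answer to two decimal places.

$811.30

H-model: P₀ = D₀[(1+g_L) + H(g_S−g_L)]/(r−g_L), with H = 14/2 = 7.
P₀ = 11.59 × [(1+0.057) + 7×(0.297−0.057)] / (0.0961−0.057)
   = 11.59 × 2.7370 / 0.0391 = 811.3000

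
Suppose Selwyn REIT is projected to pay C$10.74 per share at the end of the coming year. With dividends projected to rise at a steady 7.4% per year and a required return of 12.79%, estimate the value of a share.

C$199.26

Gordon growth model: P₀ = D₁/(r − g), with D₁ = 10.74 given directly.
P₀ = 10.7400 / (0.1279 − 0.074) = 10.7400 / 0.0539 = 199.2579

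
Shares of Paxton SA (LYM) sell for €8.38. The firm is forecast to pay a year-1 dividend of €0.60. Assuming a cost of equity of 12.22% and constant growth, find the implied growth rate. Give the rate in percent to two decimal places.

5.06%

From P₀ = D₁/(r − g), the implied growth is g = r − D₁/P₀.
g = 0.1222 − 0.60/8.38 = 0.1222 − 0.07160 = 0.05060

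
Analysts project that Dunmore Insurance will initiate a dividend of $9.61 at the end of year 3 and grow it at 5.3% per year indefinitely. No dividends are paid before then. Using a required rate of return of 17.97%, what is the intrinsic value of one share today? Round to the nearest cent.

Deferred-dividend DDM. At t=2 the remaining stream is a growing perpetuity with first payment D_3 = 9.61.
V_2 = D_3/(r−g) = 9.61/(0.1797−0.053) = 75.8485
P₀ = V_2/(1+r)^2 = 75.8485/(1+0.1797)^2 = 54.5009

$54.50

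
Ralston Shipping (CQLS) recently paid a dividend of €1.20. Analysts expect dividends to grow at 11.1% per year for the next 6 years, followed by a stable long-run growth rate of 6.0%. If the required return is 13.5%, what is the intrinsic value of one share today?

€21.60

Two-stage DDM. Project D₁…D_6 at 0.111, terminal growth 0.06, discount at r = 0.135.
D_1 = 1.3332
D_2 = 1.4812
D_3 = 1.6456
D_4 = 1.8283
D_5 = 2.0312
D_6 = 2.2567
Terminal value at t=6: TV = D_7/(r−g) = 2.3921/(0.135−0.06) = 31.8941
P₀ = 1.3332/(1+0.135)^1 + 1.4812/(1+0.135)^2 + 1.6456/(1+0.135)^3 + 1.8283/(1+0.135)^4 + 2.0312/(1+0.135)^5 + 2.2567/(1+0.135)^6 + 31.8941/(1+0.135)^6 = 21.6044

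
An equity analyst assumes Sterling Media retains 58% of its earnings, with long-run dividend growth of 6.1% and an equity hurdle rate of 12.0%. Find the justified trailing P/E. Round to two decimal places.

Payout ratio b = 1 − 0.58 = 0.42.
Justified trailing P/E = b(1+g)/(r−g) = 0.42×(1+0.061)/(0.12−0.061) = 7.5529

7.55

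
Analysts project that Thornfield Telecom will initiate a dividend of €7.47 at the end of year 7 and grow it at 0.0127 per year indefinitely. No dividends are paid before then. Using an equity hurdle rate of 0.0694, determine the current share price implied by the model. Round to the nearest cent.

Deferred-dividend DDM. At t=6 the remaining stream is a growing perpetuity with first payment D_7 = 7.47.
V_6 = D_7/(r−g) = 7.47/(0.0694−0.0127) = 131.7460
P₀ = V_6/(1+r)^6 = 131.7460/(1+0.0694)^6 = 88.0839

€88.08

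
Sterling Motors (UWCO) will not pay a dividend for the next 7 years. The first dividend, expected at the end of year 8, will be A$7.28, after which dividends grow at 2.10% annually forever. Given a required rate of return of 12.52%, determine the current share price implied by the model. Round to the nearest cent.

Deferred-dividend DDM. At t=7 the remaining stream is a growing perpetuity with first payment D_8 = 7.28.
V_7 = D_8/(r−g) = 7.28/(0.1252−0.021) = 69.8656
P₀ = V_7/(1+r)^7 = 69.8656/(1+0.1252)^7 = 30.5954

A$30.60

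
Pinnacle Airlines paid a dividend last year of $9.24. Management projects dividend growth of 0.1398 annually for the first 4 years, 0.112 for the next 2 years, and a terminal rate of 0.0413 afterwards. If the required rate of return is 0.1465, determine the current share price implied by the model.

$137.71

Three-stage DDM. Project D₁…D_6; terminal Gordon value at t=6 with g = 0.0413; discount at r = 0.1465.
D_1 = 10.5318
D_2 = 12.0041
D_3 = 13.6823
D_4 = 15.5950
D_5 = 17.3417
D_6 = 19.2840
TV_6 = 20.0804/(0.1465−0.0413) = 190.8782
P₀ = Σ Dₜ/(1+r)ᵗ + TV_6/(1+r)^6 = 137.7133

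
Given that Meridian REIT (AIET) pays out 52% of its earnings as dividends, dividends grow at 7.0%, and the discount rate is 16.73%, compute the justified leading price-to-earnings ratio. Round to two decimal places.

Justified leading P/E = b/(r−g) = 0.52/(0.1673−0.07) = 5.3443

5.34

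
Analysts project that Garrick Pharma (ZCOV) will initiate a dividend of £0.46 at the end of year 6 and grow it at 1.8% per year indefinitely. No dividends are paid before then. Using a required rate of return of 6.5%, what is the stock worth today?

Deferred-dividend DDM. At t=5 the remaining stream is a growing perpetuity with first payment D_6 = 0.46.
V_5 = D_6/(r−g) = 0.46/(0.065−0.018) = 9.7872
P₀ = V_5/(1+r)^5 = 9.7872/(1+0.065)^5 = 7.1435

£7.14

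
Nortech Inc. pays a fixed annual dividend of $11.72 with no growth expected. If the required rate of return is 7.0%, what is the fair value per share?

$167.43

Zero-growth DDM (perpetuity): P₀ = D/r = 11.72 / 0.07 = 167.4286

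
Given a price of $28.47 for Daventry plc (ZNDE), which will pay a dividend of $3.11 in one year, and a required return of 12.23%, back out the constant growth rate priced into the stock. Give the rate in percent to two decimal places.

1.31%

From P₀ = D₁/(r − g), the implied growth is g = r − D₁/P₀.
g = 0.1223 − 3.11/28.47 = 0.1223 − 0.10924 = 0.01306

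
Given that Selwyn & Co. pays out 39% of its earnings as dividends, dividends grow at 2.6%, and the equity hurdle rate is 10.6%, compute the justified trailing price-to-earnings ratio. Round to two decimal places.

Justified trailing P/E = b(1+g)/(r−g) = 0.39×(1+0.026)/(0.106−0.026) = 5.0018

5.00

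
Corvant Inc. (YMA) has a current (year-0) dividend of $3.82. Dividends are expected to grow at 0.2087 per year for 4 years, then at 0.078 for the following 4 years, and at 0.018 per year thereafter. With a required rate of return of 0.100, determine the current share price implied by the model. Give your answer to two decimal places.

Three-stage DDM. Project D₁…D_8; terminal Gordon value at t=8 with g = 0.018; discount at r = 0.1.
D_1 = 4.6172
D_2 = 5.5809
D_3 = 6.7456
D_4 = 8.1534
D_5 = 8.7893
D_6 = 9.4749
D_7 = 10.2140
D_8 = 11.0106
TV_8 = 11.2088/(0.1−0.018) = 136.6930
P₀ = Σ Dₜ/(1+r)ᵗ + TV_8/(1+r)^8 = 104.3987

$104.40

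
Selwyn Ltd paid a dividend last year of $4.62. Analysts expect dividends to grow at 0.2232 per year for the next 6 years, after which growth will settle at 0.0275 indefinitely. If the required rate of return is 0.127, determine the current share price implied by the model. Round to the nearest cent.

$115.28

Two-stage DDM. Project D₁…D_6 at 0.2232, terminal growth 0.0275, discount at r = 0.127.
D_1 = 5.6512
D_2 = 6.9125
D_3 = 8.4554
D_4 = 10.3427
D_5 = 12.6511
D_6 = 15.4749
Terminal value at t=6: TV = D_7/(r−g) = 15.9004/(0.127−0.0275) = 159.8032
P₀ = 5.6512/(1+0.127)^1 + 6.9125/(1+0.127)^2 + 8.4554/(1+0.127)^3 + 10.3427/(1+0.127)^4 + 12.6511/(1+0.127)^5 + 15.4749/(1+0.127)^6 + 159.8032/(1+0.127)^6 = 115.2762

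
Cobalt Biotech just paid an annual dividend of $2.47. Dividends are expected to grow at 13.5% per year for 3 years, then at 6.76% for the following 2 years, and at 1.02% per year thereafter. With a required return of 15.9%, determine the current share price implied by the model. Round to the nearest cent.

$24.57

Three-stage DDM. Project D₁…D_5; terminal Gordon value at t=5 with g = 0.0102; discount at r = 0.159.
D_1 = 2.8035
D_2 = 3.1819
D_3 = 3.6115
D_4 = 3.8556
D_5 = 4.1162
TV_5 = 4.1582/(0.159−0.0102) = 27.9451
P₀ = Σ Dₜ/(1+r)ᵗ + TV_5/(1+r)^5 = 24.5749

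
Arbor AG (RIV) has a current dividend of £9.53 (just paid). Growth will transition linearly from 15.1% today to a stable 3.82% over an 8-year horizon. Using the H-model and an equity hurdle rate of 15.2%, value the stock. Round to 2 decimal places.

H-model: P₀ = D₀[(1+g_L) + H(g_S−g_L)]/(r−g_L), with H = 8/2 = 4.
P₀ = 9.53 × [(1+0.0382) + 4×(0.151−0.0382)] / (0.152−0.0382)
   = 9.53 × 1.4894 / 0.1138 = 124.7274

£124.73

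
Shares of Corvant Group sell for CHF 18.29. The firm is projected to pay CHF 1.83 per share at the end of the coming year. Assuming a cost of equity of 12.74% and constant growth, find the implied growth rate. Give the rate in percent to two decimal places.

2.73%

From P₀ = D₁/(r − g), the implied growth is g = r − D₁/P₀.
g = 0.1274 − 1.83/18.29 = 0.1274 − 0.10005 = 0.02735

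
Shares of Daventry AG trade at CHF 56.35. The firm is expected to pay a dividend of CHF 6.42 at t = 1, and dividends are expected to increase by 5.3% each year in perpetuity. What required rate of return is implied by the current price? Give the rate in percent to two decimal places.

16.69%

Rearranging the constant-growth DDM: r = D₁/P₀ + g.
r = 6.4200 / 56.35 + 0.053 = 0.11393 + 0.053 = 0.16693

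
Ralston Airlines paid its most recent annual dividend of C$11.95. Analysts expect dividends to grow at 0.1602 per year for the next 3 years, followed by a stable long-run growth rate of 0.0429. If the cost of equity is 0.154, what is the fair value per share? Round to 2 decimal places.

Two-stage DDM. Project D₁…D_3 at 0.1602, terminal growth 0.0429, discount at r = 0.154.
D_1 = 13.8644
D_2 = 16.0855
D_3 = 18.6624
Terminal value at t=3: TV = D_4/(r−g) = 19.4630/(0.154−0.0429) = 175.1843
P₀ = 13.8644/(1+0.154)^1 + 16.0855/(1+0.154)^2 + 18.6624/(1+0.154)^3 + 175.1843/(1+0.154)^3 = 150.2295

C$150.23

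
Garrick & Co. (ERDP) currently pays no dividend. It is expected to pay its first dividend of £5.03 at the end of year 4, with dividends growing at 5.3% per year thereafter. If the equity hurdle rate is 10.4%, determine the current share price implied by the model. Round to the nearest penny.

Deferred-dividend DDM. At t=3 the remaining stream is a growing perpetuity with first payment D_4 = 5.03.
V_3 = D_4/(r−g) = 5.03/(0.104−0.053) = 98.6275
P₀ = V_3/(1+r)^3 = 98.6275/(1+0.104)^3 = 73.2977

£73.30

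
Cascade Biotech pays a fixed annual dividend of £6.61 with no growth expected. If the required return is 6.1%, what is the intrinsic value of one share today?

£108.36

Zero-growth DDM (perpetuity): P₀ = D/r = 6.61 / 0.061 = 108.3607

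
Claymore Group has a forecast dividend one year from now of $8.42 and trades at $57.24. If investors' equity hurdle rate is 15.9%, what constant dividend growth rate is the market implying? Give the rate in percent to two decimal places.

From P₀ = D₁/(r − g), the implied growth is g = r − D₁/P₀.
g = 0.159 − 8.42/57.24 = 0.159 − 0.14710 = 0.01190

1.19%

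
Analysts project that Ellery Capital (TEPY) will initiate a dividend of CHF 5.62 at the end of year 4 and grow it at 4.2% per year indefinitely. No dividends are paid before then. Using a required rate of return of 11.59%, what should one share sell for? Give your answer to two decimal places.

Deferred-dividend DDM. At t=3 the remaining stream is a growing perpetuity with first payment D_4 = 5.62.
V_3 = D_4/(r−g) = 5.62/(0.1159−0.042) = 76.0487
P₀ = V_3/(1+r)^3 = 76.0487/(1+0.1159)^3 = 54.7288

CHF 54.73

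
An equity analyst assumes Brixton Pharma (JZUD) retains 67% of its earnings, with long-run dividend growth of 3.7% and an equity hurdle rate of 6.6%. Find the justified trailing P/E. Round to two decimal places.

Payout ratio b = 1 − 0.67 = 0.33.
Justified trailing P/E = b(1+g)/(r−g) = 0.33×(1+0.037)/(0.066−0.037) = 11.8003

11.80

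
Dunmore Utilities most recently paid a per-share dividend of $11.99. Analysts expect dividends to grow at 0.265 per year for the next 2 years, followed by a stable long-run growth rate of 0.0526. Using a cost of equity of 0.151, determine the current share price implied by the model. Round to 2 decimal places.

$182.58

Two-stage DDM. Project D₁…D_2 at 0.265, terminal growth 0.0526, discount at r = 0.151.
D_1 = 15.1674
D_2 = 19.1867
Terminal value at t=2: TV = D_3/(r−g) = 20.1959/(0.151−0.0526) = 205.2431
P₀ = 15.1674/(1+0.151)^1 + 19.1867/(1+0.151)^2 + 205.2431/(1+0.151)^2 = 182.5839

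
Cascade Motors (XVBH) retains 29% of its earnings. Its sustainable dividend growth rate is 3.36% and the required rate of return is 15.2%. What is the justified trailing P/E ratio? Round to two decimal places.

6.20

Payout ratio b = 1 − 0.29 = 0.71.
Justified trailing P/E = b(1+g)/(r−g) = 0.71×(1+0.0336)/(0.152−0.0336) = 6.1981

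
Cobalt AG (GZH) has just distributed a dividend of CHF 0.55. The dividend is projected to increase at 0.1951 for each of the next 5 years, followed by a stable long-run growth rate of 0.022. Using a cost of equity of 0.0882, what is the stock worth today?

CHF 17.24

Two-stage DDM. Project D₁…D_5 at 0.1951, terminal growth 0.022, discount at r = 0.0882.
D_1 = 0.6573
D_2 = 0.7855
D_3 = 0.9388
D_4 = 1.1220
D_5 = 1.3409
Terminal value at t=5: TV = D_6/(r−g) = 1.3704/(0.0882−0.022) = 20.7003
P₀ = 0.6573/(1+0.0882)^1 + 0.7855/(1+0.0882)^2 + 0.9388/(1+0.0882)^3 + 1.1220/(1+0.0882)^4 + 1.3409/(1+0.0882)^5 + 20.7003/(1+0.0882)^5 = 17.2401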